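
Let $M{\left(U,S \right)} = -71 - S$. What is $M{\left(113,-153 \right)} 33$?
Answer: $2706$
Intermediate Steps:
$M{\left(113,-153 \right)} 33 = \left(-71 - -153\right) 33 = \left(-71 + 153\right) 33 = 82 \cdot 33 = 2706$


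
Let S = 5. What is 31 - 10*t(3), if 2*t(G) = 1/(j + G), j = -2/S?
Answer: 378/13 ≈ 29.077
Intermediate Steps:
j = -2/5 ≈ -0.40000
t(G) = 1/(2*(-2/5 + G))
31 - 10*t(3) = 31 - 25/(-2 + 5*3) = 31 - 25/(-2 + 15) = 31 - 25/13 = 378/13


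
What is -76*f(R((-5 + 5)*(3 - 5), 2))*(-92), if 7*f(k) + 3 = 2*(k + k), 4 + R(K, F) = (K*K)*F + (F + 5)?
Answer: 62928/7 ≈ 8989.7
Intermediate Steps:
R(K, F) = 1 + F + F*K**2 (R(K, F) = -4 + ((K*K)*F + (F + 5)) = -4 + (K**2*F + (5 + F)) = -4 + (F*K**2 + (5 + F)) = -4 + (5 + F + F*K**2) = 1 + F + F*K**2)
f(k) = -3/7 + 4*k/7 (f(k) = -3/7 + (2*(k + k))/7 = -3/7 + (2*(2*k))/7 = -3/7 + (4*k)/7 = -3/7 + 4*k/7)
-76*f(R((-5 + 5)*(3 - 5), 2))*(-92) = -76*(-3/7 + 4*(1 + 2 + 2*((-5 + 5)*(3 - 5))**2)/7)*(-92) = -76*(-3/7 + 4*(1 + 2 + 2*(0*(-2))**2)/7)*(-92) = -76*(-3/7 + 4*(1 + 2 + 2*0**2)/7)*(-92) = -76*(-3/7 + 4*(1 + 2 + 2*0)/7)*(-92) = -76*(-3/7 + 4*(1 + 2 + 0)/7)*(-92) = -76*(-3/7 + (4/7)*3)*(-92) = -76*(-3/7 + 12/7)*(-92) = -76*9/7*(-92) = -684/7*(-92) = 62928/7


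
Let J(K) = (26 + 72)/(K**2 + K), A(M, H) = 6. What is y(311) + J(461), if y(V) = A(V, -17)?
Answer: 91285/15213 ≈ 6.0005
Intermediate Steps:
y(V) = 6
J(K) = 98/(K + K**2)
y(311) + J(461) = 6 + 98/(461*(1 + 461)) = 6 + 98*(1/461)/462 = 6 + 98*(1/461)*(1/462) = 6 + 7/15213 = 91285/15213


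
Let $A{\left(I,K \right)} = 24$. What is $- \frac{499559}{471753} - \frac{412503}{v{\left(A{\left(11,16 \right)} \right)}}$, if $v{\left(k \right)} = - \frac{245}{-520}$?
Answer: $- \frac{2891196480761}{3302271} \approx -8.7552 \cdot 10^{5}$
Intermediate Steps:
$v{\left(k \right)} = \frac{49}{104}$ ($v{\left(k \right)} = \left(-245\right) \left(- \frac{1}{520}\right) = \frac{49}{104}$)
$- \frac{499559}{471753} - \frac{412503}{v{\left(A{\left(11,16 \right)} \right)}} = - \frac{499559}{471753} - \frac{412503}{\frac{49}{104}} = \left(-499559\right) \frac{1}{471753} - \frac{6128616}{7} = - \frac{499559}{471753} - \frac{6128616}{7} = - \frac{2891196480761}{3302271}$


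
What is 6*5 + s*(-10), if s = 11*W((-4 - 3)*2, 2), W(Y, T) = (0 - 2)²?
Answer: -410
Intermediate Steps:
W(Y, T) = 4 (W(Y, T) = (-2)² = 4)
s = 44 (s = 11*4 = 44)
6*5 + s*(-10) = 6*5 + 44*(-10) = 30 - 440 = -410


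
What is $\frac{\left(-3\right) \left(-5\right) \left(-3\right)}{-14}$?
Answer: $\frac{45}{14} \approx 3.2143$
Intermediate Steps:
$\frac{\left(-3\right) \left(-5\right) \left(-3\right)}{-14} = 15 \left(-3\right) \left(- \frac{1}{14}\right) = \left(-45\right) \left(- \frac{1}{14}\right) = \frac{45}{14}$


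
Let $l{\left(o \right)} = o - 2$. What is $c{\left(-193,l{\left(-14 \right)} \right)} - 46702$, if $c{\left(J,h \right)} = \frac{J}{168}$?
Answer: $- \frac{7846129}{168} \approx -46703.0$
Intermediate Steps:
$l{\left(o \right)} = -2 + o$
$c{\left(J,h \right)} = \frac{J}{168}$ ($c{\left(J,h \right)} = J \frac{1}{168} = \frac{J}{168}$)
$c{\left(-193,l{\left(-14 \right)} \right)} - 46702 = \frac{1}{168} \left(-193\right) - 46702 = - \frac{193}{168} - 46702 = - \frac{7846129}{168}$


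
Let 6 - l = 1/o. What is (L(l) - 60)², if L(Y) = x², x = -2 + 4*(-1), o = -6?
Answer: 576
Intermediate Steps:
l = 37/6 (l = 6 - 1/(-6) = 6 - 1*(-⅙) = 6 + ⅙ = 37/6 ≈ 6.1667)
x = -6 (x = -2 - 4 = -6)
L(Y) = 36 (L(Y) = (-6)² = 36)
(L(l) - 60)² = (36 - 60)² = (-24)² = 576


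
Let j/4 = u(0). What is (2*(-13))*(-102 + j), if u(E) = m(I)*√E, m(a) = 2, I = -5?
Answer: 2652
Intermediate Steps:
u(E) = 2*√E
j = 0 (j = 4*(2*√0) = 4*(2*0) = 4*0 = 0)
(2*(-13))*(-102 + j) = (2*(-13))*(-102 + 0) = -26*(-102) = 2652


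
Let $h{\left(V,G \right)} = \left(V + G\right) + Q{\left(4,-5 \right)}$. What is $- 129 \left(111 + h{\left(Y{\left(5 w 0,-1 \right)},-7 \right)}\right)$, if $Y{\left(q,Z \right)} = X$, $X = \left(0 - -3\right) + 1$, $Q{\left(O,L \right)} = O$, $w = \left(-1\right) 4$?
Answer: $-14448$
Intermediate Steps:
$w = -4$
$X = 4$ ($X = \left(0 + 3\right) + 1 = 3 + 1 = 4$)
$Y{\left(q,Z \right)} = 4$
$h{\left(V,G \right)} = 4 + G + V$ ($h{\left(V,G \right)} = \left(V + G\right) + 4 = \left(G + V\right) + 4 = 4 + G + V$)
$- 129 \left(111 + h{\left(Y{\left(5 w 0,-1 \right)},-7 \right)}\right) = - 129 \left(111 + \left(4 - 7 + 4\right)\right) = - 129 \left(111 + 1\right) = \left(-129\right) 112 = -14448$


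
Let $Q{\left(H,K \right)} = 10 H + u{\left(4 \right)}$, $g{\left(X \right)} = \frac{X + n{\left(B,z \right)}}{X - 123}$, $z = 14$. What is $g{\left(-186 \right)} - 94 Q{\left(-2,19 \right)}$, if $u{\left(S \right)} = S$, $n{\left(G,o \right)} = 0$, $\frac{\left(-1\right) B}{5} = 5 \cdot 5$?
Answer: $\frac{154974}{103} \approx 1504.6$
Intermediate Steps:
$B = -125$ ($B = - 5 \cdot 5 \cdot 5 = \left(-5\right) 25 = -125$)
$g{\left(X \right)} = \frac{X}{-123 + X}$ ($g{\left(X \right)} = \frac{X + 0}{X - 123} = \frac{X}{-123 + X}$)
$Q{\left(H,K \right)} = 4 + 10 H$ ($Q{\left(H,K \right)} = 10 H + 4 = 4 + 10 H$)
$g{\left(-186 \right)} - 94 Q{\left(-2,19 \right)} = - \frac{186}{-123 - 186} - 94 \left(4 + 10 \left(-2\right)\right) = - \frac{186}{-309} - 94 \left(4 - 20\right) = \left(-186\right) \left(- \frac{1}{309}\right) - -1504 = \frac{62}{103} + 1504 = \frac{154974}{103}$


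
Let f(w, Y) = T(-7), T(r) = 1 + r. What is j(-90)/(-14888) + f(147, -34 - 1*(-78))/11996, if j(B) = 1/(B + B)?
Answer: -4016761/8036840160 ≈ -0.00049979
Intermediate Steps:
j(B) = 1/(2*B)
f(w, Y) = -6 (f(w, Y) = 1 - 7 = -6)
j(-90)/(-14888) + f(147, -34 - 1*(-78))/11996 = ((½)/(-90))/(-14888) - 6/11996 = ((½)*(-1/90))*(-1/14888) - 6*1/11996 = -1/180*(-1/14888) - 3/5998 = 1/2679840 - 3/5998 = -4016761/8036840160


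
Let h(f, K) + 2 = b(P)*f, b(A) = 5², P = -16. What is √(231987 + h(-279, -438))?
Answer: √225010 ≈ 474.35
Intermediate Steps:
b(A) = 25
h(f, K) = -2 + 25*f
√(231987 + h(-279, -438)) = √(231987 + (-2 + 25*(-279))) = √(231987 + (-2 - 6975)) = √(231987 - 6977) = √225010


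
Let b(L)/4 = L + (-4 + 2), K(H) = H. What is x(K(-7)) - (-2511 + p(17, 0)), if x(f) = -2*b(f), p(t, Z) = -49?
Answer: 2632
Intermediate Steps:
b(L) = -8 + 4*L (b(L) = 4*(L + (-4 + 2)) = 4*(L - 2) = 4*(-2 + L) = -8 + 4*L)
x(f) = 16 - 8*f (x(f) = -2*(-8 + 4*f) = 16 - 8*f)
x(K(-7)) - (-2511 + p(17, 0)) = (16 - 8*(-7)) - (-2511 - 49) = (16 + 56) - 1*(-2560) = 72 + 2560 = 2632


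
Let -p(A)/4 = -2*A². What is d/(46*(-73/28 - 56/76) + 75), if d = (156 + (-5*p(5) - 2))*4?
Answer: 300048/6989 ≈ 42.931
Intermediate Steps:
p(A) = 8*A² (p(A) = -(-8)*A² = 8*A²)
d = -3384 (d = (156 + (-40*5² - 2))*4 = (156 + (-40*25 - 2))*4 = (156 + (-5*200 - 2))*4 = (156 + (-1000 - 2))*4 = (156 - 1002)*4 = -846*4 = -3384)
d/(46*(-73/28 - 56/76) + 75) = -3384/(46*(-73/28 - 56/76) + 75) = -3384/(46*(-73*1/28 - 56*1/76) + 75) = -3384/(46*(-73/28 - 14/19) + 75) = -3384/(46*(-1779/532) + 75) = -3384/(-40917/266 + 75) = -3384/(-20967/266) = -3384*(-266/20967) = 300048/6989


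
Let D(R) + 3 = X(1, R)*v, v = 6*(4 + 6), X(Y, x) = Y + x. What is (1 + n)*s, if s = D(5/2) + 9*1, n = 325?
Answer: 70416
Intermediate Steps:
v = 60 (v = 6*10 = 60)
D(R) = 57 + 60*R (D(R) = -3 + (1 + R)*60 = -3 + (60 + 60*R) = 57 + 60*R)
s = 216 (s = (57 + 60*(5/2)) + 9*1 = (57 + 60*(5*(½))) + 9 = (57 + 60*(5/2)) + 9 = (57 + 150) + 9 = 207 + 9 = 216)
(1 + n)*s = (1 + 325)*216 = 326*216 = 70416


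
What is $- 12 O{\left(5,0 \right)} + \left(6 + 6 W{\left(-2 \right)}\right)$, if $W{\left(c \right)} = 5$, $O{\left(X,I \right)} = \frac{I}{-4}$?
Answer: $36$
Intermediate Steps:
$O{\left(X,I \right)} = - \frac{I}{4}$ ($O{\left(X,I \right)} = I \left(- \frac{1}{4}\right) = - \frac{I}{4}$)
$- 12 O{\left(5,0 \right)} + \left(6 + 6 W{\left(-2 \right)}\right) = - 12 \left(\left(- \frac{1}{4}\right) 0\right) + \left(6 + 6 \cdot 5\right) = \left(-12\right) 0 + \left(6 + 30\right) = 0 + 36 = 36$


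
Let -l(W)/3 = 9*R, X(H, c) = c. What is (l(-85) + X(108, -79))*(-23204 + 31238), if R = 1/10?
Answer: -3281889/5 ≈ -6.5638e+5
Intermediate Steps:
R = ⅒ ≈ 0.10000
l(W) = -27/10
(l(-85) + X(108, -79))*(-23204 + 31238) = (-27/10 - 79)*(-23204 + 31238) = -817/10*8034 = -3281889/5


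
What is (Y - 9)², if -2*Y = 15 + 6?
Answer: 1521/4 ≈ 380.25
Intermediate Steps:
Y = -21/2 (Y = -(15 + 6)/2 = -½*21 = -21/2 ≈ -10.500)
(Y - 9)² = (-21/2 - 9)² = (-39/2)² = 1521/4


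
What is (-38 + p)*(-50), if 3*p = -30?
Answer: 2400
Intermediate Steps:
p = -10 (p = (1/3)*(-30) = -10)
(-38 + p)*(-50) = (-38 - 10)*(-50) = -48*(-50) = 2400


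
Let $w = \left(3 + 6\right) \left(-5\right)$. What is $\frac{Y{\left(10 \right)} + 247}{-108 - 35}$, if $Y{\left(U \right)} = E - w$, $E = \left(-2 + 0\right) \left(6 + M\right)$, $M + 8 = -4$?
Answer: $- \frac{304}{143} \approx -2.1259$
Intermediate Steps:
$M = -12$ ($M = -8 - 4 = -12$)
$E = 12$ ($E = \left(-2 + 0\right) \left(6 - 12\right) = \left(-2\right) \left(-6\right) = 12$)
$w = -45$ ($w = 9 \left(-5\right) = -45$)
$Y{\left(U \right)} = 57$ ($Y{\left(U \right)} = 12 - -45 = 12 + 45 = 57$)
$\frac{Y{\left(10 \right)} + 247}{-108 - 35} = \frac{57 + 247}{-108 - 35} = \frac{304}{-143} = 304 \left(- \frac{1}{143}\right) = - \frac{304}{143}$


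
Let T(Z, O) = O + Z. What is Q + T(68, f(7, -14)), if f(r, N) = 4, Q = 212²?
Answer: 45016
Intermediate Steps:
Q = 44944
Q + T(68, f(7, -14)) = 44944 + (4 + 68) = 44944 + 72 = 45016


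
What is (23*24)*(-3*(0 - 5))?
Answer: 8280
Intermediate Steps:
(23*24)*(-3*(0 - 5)) = 552*(-3*(-5)) = 552*15 = 8280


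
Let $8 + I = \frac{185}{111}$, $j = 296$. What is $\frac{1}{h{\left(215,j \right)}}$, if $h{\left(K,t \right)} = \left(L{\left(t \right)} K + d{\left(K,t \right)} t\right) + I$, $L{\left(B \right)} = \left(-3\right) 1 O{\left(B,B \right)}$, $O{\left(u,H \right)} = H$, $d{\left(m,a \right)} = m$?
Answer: $- \frac{3}{381859} \approx -7.8563 \cdot 10^{-6}$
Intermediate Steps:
$L{\left(B \right)} = - 3 B$ ($L{\left(B \right)} = \left(-3\right) 1 B = - 3 B$)
$I = - \frac{19}{3}$ ($I = -8 + \frac{185}{111} = -8 + 185 \cdot \frac{1}{111} = -8 + \frac{5}{3} = - \frac{19}{3} \approx -6.3333$)
$h{\left(K,t \right)} = - \frac{19}{3} - 2 K t$ ($h{\left(K,t \right)} = \left(- 3 t K + K t\right) - \frac{19}{3} = \left(- 3 K t + K t\right) - \frac{19}{3} = - 2 K t - \frac{19}{3} = - \frac{19}{3} - 2 K t$)
$\frac{1}{h{\left(215,j \right)}} = \frac{1}{- \frac{19}{3} - 430 \cdot 296} = \frac{1}{- \frac{19}{3} - 127280} = \frac{1}{- \frac{381859}{3}} = - \frac{3}{381859}$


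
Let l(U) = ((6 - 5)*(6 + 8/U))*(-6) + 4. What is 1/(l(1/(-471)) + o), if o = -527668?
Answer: -1/505092 ≈ -1.9798e-6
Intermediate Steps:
l(U) = -32 - 48/U (l(U) = (1*(6 + 8/U))*(-6) + 4 = (6 + 8/U)*(-6) + 4 = (-36 - 48/U) + 4 = -32 - 48/U)
1/(l(1/(-471)) + o) = 1/((-32 - 48/(1/(-471))) - 527668) = 1/((-32 - 48/(-1/471)) - 527668) = 1/((-32 - 48*(-471)) - 527668) = 1/((-32 + 22608) - 527668) = 1/(22576 - 527668) = 1/(-505092) = -1/505092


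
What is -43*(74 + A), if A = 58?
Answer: -5676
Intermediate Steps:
-43*(74 + A) = -43*(74 + 58) = -43*132 = -5676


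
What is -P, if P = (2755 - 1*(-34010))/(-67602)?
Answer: 645/1186 ≈ 0.54385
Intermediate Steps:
P = -645/1186 (P = (2755 + 34010)*(-1/67602) = 36765*(-1/67602) = -645/1186 ≈ -0.54385)
-P = -1*(-645/1186) = 645/1186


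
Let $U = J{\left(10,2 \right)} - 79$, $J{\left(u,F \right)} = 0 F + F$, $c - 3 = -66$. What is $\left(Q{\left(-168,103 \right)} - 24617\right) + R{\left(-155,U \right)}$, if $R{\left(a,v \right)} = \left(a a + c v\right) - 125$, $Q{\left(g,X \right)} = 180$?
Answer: $4314$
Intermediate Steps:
$c = -63$ ($c = 3 - 66 = -63$)
$J{\left(u,F \right)} = F$ ($J{\left(u,F \right)} = 0 + F = F$)
$U = -77$ ($U = 2 - 79 = -77$)
$R{\left(a,v \right)} = -125 + a^{2} - 63 v$ ($R{\left(a,v \right)} = \left(a a - 63 v\right) - 125 = \left(a^{2} - 63 v\right) - 125 = -125 + a^{2} - 63 v$)
$\left(Q{\left(-168,103 \right)} - 24617\right) + R{\left(-155,U \right)} = \left(180 - 24617\right) - \left(-4726 - 24025\right) = -24437 + \left(-125 + 24025 + 4851\right) = -24437 + 28751 = 4314$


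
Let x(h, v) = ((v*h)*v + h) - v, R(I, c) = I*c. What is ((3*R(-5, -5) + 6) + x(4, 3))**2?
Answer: 13924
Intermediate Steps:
x(h, v) = h - v + h*v**2 (x(h, v) = ((h*v)*v + h) - v = (h*v**2 + h) - v = (h + h*v**2) - v = h - v + h*v**2)
((3*R(-5, -5) + 6) + x(4, 3))**2 = ((3*(-5*(-5)) + 6) + (4 - 1*3 + 4*3**2))**2 = ((3*25 + 6) + (4 - 3 + 4*9))**2 = ((75 + 6) + (4 - 3 + 36))**2 = (81 + 37)**2 = 118**2 = 13924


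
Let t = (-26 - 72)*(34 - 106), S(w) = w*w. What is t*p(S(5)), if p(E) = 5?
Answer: 35280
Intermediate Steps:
S(w) = w**2
t = 7056 (t = -98*(-72) = 7056)
t*p(S(5)) = 7056*5 = 35280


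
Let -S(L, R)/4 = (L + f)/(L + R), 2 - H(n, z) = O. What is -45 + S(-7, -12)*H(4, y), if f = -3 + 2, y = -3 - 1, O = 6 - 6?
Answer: -919/19 ≈ -48.368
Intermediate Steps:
O = 0
y = -4
f = -1
H(n, z) = 2 (H(n, z) = 2 - 1*0 = 2 + 0 = 2)
S(L, R) = -4*(-1 + L)/(L + R) (S(L, R) = -4*(L - 1)/(L + R) = -4*(-1 + L)/(L + R))
-45 + S(-7, -12)*H(4, y) = -45 + (4*(1 - 1*(-7))/(-7 - 12))*2 = -45 + (4*(1 + 7)/(-19))*2 = -45 + (4*(-1/19)*8)*2 = -45 - 32/19*2 = -45 - 64/19 = -919/19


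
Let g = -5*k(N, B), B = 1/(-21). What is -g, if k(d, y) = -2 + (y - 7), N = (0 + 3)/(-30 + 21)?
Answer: -950/21 ≈ -45.238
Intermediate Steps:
N = -⅓ (N = 3/(-9) = 3*(-⅑) = -⅓ ≈ -0.33333)
B = -1/21 ≈ -0.047619
k(d, y) = -9 + y (k(d, y) = -2 + (-7 + y) = -9 + y)
g = 950/21 (g = -5*(-9 - 1/21) = -5*(-190/21) = 950/21 ≈ 45.238)
-g = -1*950/21 = -950/21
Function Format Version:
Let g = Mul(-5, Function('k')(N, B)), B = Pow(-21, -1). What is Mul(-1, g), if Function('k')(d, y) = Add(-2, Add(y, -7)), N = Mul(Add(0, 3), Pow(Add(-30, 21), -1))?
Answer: Rational(-950, 21) ≈ -45.238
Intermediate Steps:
N = Rational(-1, 3) (N = Mul(3, Pow(-9, -1)) = Mul(3, Rational(-1, 9)) = Rational(-1, 3) ≈ -0.33333)
B = Rational(-1, 21) ≈ -0.047619
Function('k')(d, y) = Add(-9, y) (Function('k')(d, y) = Add(-2, Add(-7, y)) = Add(-9, y))
g = Rational(950, 21) (g = Mul(-5, Add(-9, Rational(-1, 21))) = Mul(-5, Rational(-190, 21)) = Rational(950, 21) ≈ 45.238)
Mul(-1, g) = Mul(-1, Rational(950, 21)) = Rational(-950, 21)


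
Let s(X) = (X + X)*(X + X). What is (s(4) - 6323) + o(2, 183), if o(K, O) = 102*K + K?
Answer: -6053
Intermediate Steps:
o(K, O) = 103*K
s(X) = 4*X**2 (s(X) = (2*X)*(2*X) = 4*X**2)
(s(4) - 6323) + o(2, 183) = (4*4**2 - 6323) + 103*2 = (4*16 - 6323) + 206 = (64 - 6323) + 206 = -6259 + 206 = -6053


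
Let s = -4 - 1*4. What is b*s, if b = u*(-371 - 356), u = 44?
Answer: 255904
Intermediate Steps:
b = -31988 (b = 44*(-371 - 356) = 44*(-727) = -31988)
s = -8 (s = -4 - 4 = -8)
b*s = -31988*(-8) = 255904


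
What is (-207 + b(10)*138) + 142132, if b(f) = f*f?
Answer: 155725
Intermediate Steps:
b(f) = f²
(-207 + b(10)*138) + 142132 = (-207 + 10²*138) + 142132 = (-207 + 100*138) + 142132 = (-207 + 13800) + 142132 = 13593 + 142132 = 155725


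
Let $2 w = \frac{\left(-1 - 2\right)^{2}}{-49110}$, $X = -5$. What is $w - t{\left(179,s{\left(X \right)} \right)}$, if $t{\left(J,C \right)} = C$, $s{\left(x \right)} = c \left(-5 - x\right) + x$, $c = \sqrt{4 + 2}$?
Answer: $\frac{163697}{32740} \approx 4.9999$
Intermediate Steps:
$c = \sqrt{6} \approx 2.4495$
$s{\left(x \right)} = x + \sqrt{6} \left(-5 - x\right)$ ($s{\left(x \right)} = \sqrt{6} \left(-5 - x\right) + x = x + \sqrt{6} \left(-5 - x\right)$)
$w = - \frac{3}{32740}$ ($w = \frac{\left(-1 - 2\right)^{2} \frac{1}{-49110}}{2} = \frac{\left(-3\right)^{2} \left(- \frac{1}{49110}\right)}{2} = \frac{9 \left(- \frac{1}{49110}\right)}{2} = \frac{1}{2} \left(- \frac{3}{16370}\right) = - \frac{3}{32740} \approx -9.1631 \cdot 10^{-5}$)
$w - t{\left(179,s{\left(X \right)} \right)} = - \frac{3}{32740} - \left(-5 - 5 \sqrt{6} - - 5 \sqrt{6}\right) = - \frac{3}{32740} - \left(-5 - 5 \sqrt{6} + 5 \sqrt{6}\right) = - \frac{3}{32740} - -5 = - \frac{3}{32740} + 5 = \frac{163697}{32740}$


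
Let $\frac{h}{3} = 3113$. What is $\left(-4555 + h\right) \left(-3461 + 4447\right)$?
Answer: $4717024$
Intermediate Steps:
$h = 9339$ ($h = 3 \cdot 3113 = 9339$)
$\left(-4555 + h\right) \left(-3461 + 4447\right) = \left(-4555 + 9339\right) \left(-3461 + 4447\right) = 4784 \cdot 986 = 4717024$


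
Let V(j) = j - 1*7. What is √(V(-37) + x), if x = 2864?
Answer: 2*√705 ≈ 53.104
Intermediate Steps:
V(j) = -7 + j (V(j) = j - 7 = -7 + j)
√(V(-37) + x) = √((-7 - 37) + 2864) = √(-44 + 2864) = √2820 = 2*√705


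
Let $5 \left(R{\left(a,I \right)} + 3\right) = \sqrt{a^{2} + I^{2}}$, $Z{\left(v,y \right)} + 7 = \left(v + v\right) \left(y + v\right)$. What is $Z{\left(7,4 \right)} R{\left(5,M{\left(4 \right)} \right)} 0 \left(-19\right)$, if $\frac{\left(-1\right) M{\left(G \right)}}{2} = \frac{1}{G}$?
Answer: $0$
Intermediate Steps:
$Z{\left(v,y \right)} = -7 + 2 v \left(v + y\right)$ ($Z{\left(v,y \right)} = -7 + \left(v + v\right) \left(y + v\right) = -7 + 2 v \left(v + y\right)$)
$M{\left(G \right)} = - \frac{2}{G}$
$R{\left(a,I \right)} = -3 + \frac{\sqrt{I^{2} + a^{2}}}{5}$ ($R{\left(a,I \right)} = -3 + \frac{\sqrt{a^{2} + I^{2}}}{5} = -3 + \frac{\sqrt{I^{2} + a^{2}}}{5}$)
$Z{\left(7,4 \right)} R{\left(5,M{\left(4 \right)} \right)} 0 \left(-19\right) = \left(-7 + 2 \cdot 7^{2} + 2 \cdot 7 \cdot 4\right) \left(-3 + \frac{\sqrt{\left(- \frac{2}{4}\right)^{2} + 5^{2}}}{5}\right) 0 \left(-19\right) = \left(-7 + 2 \cdot 49 + 56\right) \left(-3 + \frac{\sqrt{\left(\left(-2\right) \frac{1}{4}\right)^{2} + 25}}{5}\right) 0 \left(-19\right) = \left(-7 + 98 + 56\right) \left(-3 + \frac{\sqrt{\left(- \frac{1}{2}\right)^{2} + 25}}{5}\right) 0 \left(-19\right) = 147 \left(-3 + \frac{\sqrt{\frac{1}{4} + 25}}{5}\right) 0 \left(-19\right) = 147 \left(-3 + \frac{\sqrt{\frac{101}{4}}}{5}\right) 0 \left(-19\right) = 147 \left(-3 + \frac{\frac{1}{2} \sqrt{101}}{5}\right) 0 \left(-19\right) = 147 \left(-3 + \frac{\sqrt{101}}{10}\right) 0 \left(-19\right) = 147 \cdot 0 \left(-19\right) = 0 \left(-19\right) = 0$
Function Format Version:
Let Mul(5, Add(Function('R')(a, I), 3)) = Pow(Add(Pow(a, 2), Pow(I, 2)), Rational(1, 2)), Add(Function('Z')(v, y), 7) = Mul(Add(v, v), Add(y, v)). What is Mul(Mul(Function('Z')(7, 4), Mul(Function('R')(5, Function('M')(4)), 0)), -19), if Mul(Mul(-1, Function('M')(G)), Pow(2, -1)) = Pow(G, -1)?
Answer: 0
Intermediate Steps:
Function('Z')(v, y) = Add(-7, Mul(2, v, Add(v, y))) (Function('Z')(v, y) = Add(-7, Mul(Add(v, v), Add(y, v))) = Add(-7, Mul(Mul(2, v), Add(v, y))) = Add(-7, Mul(2, v, Add(v, y))))
Function('M')(G) = Mul(-2, Pow(G, -1))
Function('R')(a, I) = Add(-3, Mul(Rational(1, 5), Pow(Add(Pow(I, 2), Pow(a, 2)), Rational(1, 2)))) (Function('R')(a, I) = Add(-3, Mul(Rational(1, 5), Pow(Add(Pow(a, 2), Pow(I, 2)), Rational(1, 2)))) = Add(-3, Mul(Rational(1, 5), Pow(Add(Pow(I, 2), Pow(a, 2)), Rational(1, 2)))))
Mul(Mul(Function('Z')(7, 4), Mul(Function('R')(5, Function('M')(4)), 0)), -19) = Mul(Mul(Add(-7, Mul(2, Pow(7, 2)), Mul(2, 7, 4)), Mul(Add(-3, Mul(Rational(1, 5), Pow(Add(Pow(Mul(-2, Pow(4, -1)), 2), Pow(5, 2)), Rational(1, 2)))), 0)), -19) = Mul(Mul(Add(-7, Mul(2, 49), 56), Mul(Add(-3, Mul(Rational(1, 5), Pow(Add(Pow(Mul(-2, Rational(1, 4)), 2), 25), Rational(1, 2)))), 0)), -19) = Mul(Mul(Add(-7, 98, 56), Mul(Add(-3, Mul(Rational(1, 5), Pow(Add(Pow(Rational(-1, 2), 2), 25), Rational(1, 2)))), 0)), -19) = Mul(Mul(147, Mul(Add(-3, Mul(Rational(1, 5), Pow(Add(Rational(1, 4), 25), Rational(1, 2)))), 0)), -19) = Mul(Mul(147, Mul(Add(-3, Mul(Rational(1, 5), Pow(Rational(101, 4), Rational(1, 2)))), 0)), -19) = Mul(Mul(147, Mul(Add(-3, Mul(Rational(1, 5), Mul(Rational(1, 2), Pow(101, Rational(1, 2))))), 0)), -19) = Mul(Mul(147, Mul(Add(-3, Mul(Rational(1, 10), Pow(101, Rational(1, 2)))), 0)), -19) = Mul(Mul(147, 0), -19) = Mul(0, -19) = 0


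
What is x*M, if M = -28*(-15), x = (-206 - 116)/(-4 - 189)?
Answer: 135240/193 ≈ 700.73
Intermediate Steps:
x = 322/193 (x = -322/(-193) = -322*(-1/193) = 322/193 ≈ 1.6684)
M = 420
x*M = (322/193)*420 = 135240/193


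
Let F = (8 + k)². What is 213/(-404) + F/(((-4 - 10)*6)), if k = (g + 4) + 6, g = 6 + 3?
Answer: -13017/1414 ≈ -9.2058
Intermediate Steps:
g = 9
k = 19 (k = (9 + 4) + 6 = 13 + 6 = 19)
F = 729 (F = (8 + 19)² = 27² = 729)
213/(-404) + F/(((-4 - 10)*6)) = 213/(-404) + 729/(((-4 - 10)*6)) = 213*(-1/404) + 729/((-14*6)) = -213/404 + 729/(-84) = -213/404 + 729*(-1/84) = -213/404 - 243/28 = -13017/1414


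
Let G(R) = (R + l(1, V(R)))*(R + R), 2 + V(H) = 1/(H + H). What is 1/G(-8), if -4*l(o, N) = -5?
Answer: 1/108 ≈ 0.0092593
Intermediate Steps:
V(H) = -2 + 1/(2*H) (V(H) = -2 + 1/(H + H) = -2 + 1/(2*H))
l(o, N) = 5/4 (l(o, N) = -¼*(-5) = 5/4)
G(R) = 2*R*(5/4 + R) (G(R) = (R + 5/4)*(R + R) = (5/4 + R)*(2*R) = 2*R*(5/4 + R))
1/G(-8) = 1/((½)*(-8)*(5 + 4*(-8))) = 1/((½)*(-8)*(5 - 32)) = 1/((½)*(-8)*(-27)) = 1/108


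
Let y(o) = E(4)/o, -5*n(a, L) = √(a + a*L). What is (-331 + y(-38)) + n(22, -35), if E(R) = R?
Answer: -6291/19 - 2*I*√187/5 ≈ -331.11 - 5.4699*I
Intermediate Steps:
n(a, L) = -√(a + L*a)/5 (n(a, L) = -√(a + a*L)/5 = -√(a + L*a)/5)
y(o) = 4/o
(-331 + y(-38)) + n(22, -35) = (-331 + 4/(-38)) - √22*√(1 - 35)/5 = (-331 + 4*(-1/38)) - 2*I*√187/5 = (-331 - 2/19) - 2*I*√187/5 = -6291/19 - 2*I*√187/5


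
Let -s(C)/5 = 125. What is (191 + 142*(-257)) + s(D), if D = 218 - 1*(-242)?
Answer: -36928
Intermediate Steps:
D = 460 (D = 218 + 242 = 460)
s(C) = -625 (s(C) = -5*125 = -625)
(191 + 142*(-257)) + s(D) = (191 + 142*(-257)) - 625 = (191 - 36494) - 625 = -36303 - 625 = -36928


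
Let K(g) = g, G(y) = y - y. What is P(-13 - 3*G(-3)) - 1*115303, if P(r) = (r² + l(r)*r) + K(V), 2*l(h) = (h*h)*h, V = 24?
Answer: -201659/2 ≈ -1.0083e+5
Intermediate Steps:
G(y) = 0
l(h) = h³/2 (l(h) = ((h*h)*h)/2 = (h²*h)/2 = h³/2)
P(r) = 24 + r² + r⁴/2 (P(r) = (r² + (r³/2)*r) + 24 = (r² + r⁴/2) + 24 = 24 + r² + r⁴/2)
P(-13 - 3*G(-3)) - 1*115303 = (24 + (-13 - 3*0)² + (-13 - 3*0)⁴/2) - 1*115303 = (24 + (-13 + 0)² + (-13 + 0)⁴/2) - 115303 = (24 + (-13)² + (½)*(-13)⁴) - 115303 = (24 + 169 + (½)*28561) - 115303 = (24 + 169 + 28561/2) - 115303 = 28947/2 - 115303 = -201659/2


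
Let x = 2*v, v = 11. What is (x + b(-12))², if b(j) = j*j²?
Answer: 2910436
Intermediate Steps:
b(j) = j³
x = 22 (x = 2*11 = 22)
(x + b(-12))² = (22 + (-12)³)² = (22 - 1728)² = (-1706)² = 2910436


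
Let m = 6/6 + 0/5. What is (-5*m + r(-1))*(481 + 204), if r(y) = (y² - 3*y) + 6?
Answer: 3425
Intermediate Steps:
m = 1 (m = 6*(⅙) + 0*(⅕) = 1 + 0 = 1)
r(y) = 6 + y² - 3*y
(-5*m + r(-1))*(481 + 204) = (-5*1 + (6 + (-1)² - 3*(-1)))*(481 + 204) = (-5 + (6 + 1 + 3))*685 = (-5 + 10)*685 = 5*685 = 3425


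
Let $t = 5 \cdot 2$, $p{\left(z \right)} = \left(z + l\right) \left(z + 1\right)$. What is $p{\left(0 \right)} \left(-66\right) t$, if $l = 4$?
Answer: $-2640$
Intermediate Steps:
$p{\left(z \right)} = \left(1 + z\right) \left(4 + z\right)$ ($p{\left(z \right)} = \left(z + 4\right) \left(z + 1\right) = \left(4 + z\right) \left(1 + z\right) = \left(1 + z\right) \left(4 + z\right)$)
$t = 10$
$p{\left(0 \right)} \left(-66\right) t = \left(4 + 0^{2} + 5 \cdot 0\right) \left(-66\right) 10 = \left(4 + 0 + 0\right) \left(-66\right) 10 = 4 \left(-66\right) 10 = \left(-264\right) 10 = -2640$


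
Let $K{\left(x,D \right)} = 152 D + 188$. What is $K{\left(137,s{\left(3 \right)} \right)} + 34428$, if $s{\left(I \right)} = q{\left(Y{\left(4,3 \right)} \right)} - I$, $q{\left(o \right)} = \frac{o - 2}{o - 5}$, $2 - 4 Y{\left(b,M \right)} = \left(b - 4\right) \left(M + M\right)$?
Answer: $\frac{102632}{3} \approx 34211.0$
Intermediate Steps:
$Y{\left(b,M \right)} = \frac{1}{2} - \frac{M \left(-4 + b\right)}{2}$ ($Y{\left(b,M \right)} = \frac{1}{2} - \frac{\left(b - 4\right) \left(M + M\right)}{4} = \frac{1}{2} - \frac{\left(-4 + b\right) 2 M}{4} = \frac{1}{2} - \frac{2 M \left(-4 + b\right)}{4} = \frac{1}{2} - \frac{M \left(-4 + b\right)}{2}$)
$q{\left(o \right)} = \frac{-2 + o}{-5 + o}$
$s{\left(I \right)} = \frac{1}{3} - I$ ($s{\left(I \right)} = \frac{-2 + \left(\frac{1}{2} + 2 \cdot 3 - \frac{3}{2} \cdot 4\right)}{-5 + \left(\frac{1}{2} + 2 \cdot 3 - \frac{3}{2} \cdot 4\right)} - I = \frac{-2 + \left(\frac{1}{2} + 6 - 6\right)}{-5 + \left(\frac{1}{2} + 6 - 6\right)} - I = \frac{-2 + \frac{1}{2}}{-5 + \frac{1}{2}} - I = \frac{1}{- \frac{9}{2}} \left(- \frac{3}{2}\right) - I = \left(- \frac{2}{9}\right) \left(- \frac{3}{2}\right) - I = \frac{1}{3} - I$)
$K{\left(x,D \right)} = 188 + 152 D$
$K{\left(137,s{\left(3 \right)} \right)} + 34428 = \left(188 + 152 \left(\frac{1}{3} - 3\right)\right) + 34428 = \left(188 + 152 \left(- \frac{8}{3}\right)\right) + 34428 = \left(188 - \frac{1216}{3}\right) + 34428 = - \frac{652}{3} + 34428 = \frac{102632}{3}$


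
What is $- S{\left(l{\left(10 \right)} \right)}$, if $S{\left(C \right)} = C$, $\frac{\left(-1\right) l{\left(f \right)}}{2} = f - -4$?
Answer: $28$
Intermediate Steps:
$l{\left(f \right)} = -8 - 2 f$ ($l{\left(f \right)} = - 2 \left(f - -4\right) = - 2 \left(f + 4\right) = - 2 \left(4 + f\right) = -8 - 2 f$)
$- S{\left(l{\left(10 \right)} \right)} = - (-8 - 20) = \left(-1\right) \left(-28\right) = 28$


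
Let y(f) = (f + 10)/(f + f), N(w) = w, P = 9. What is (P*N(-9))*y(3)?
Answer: -351/2 ≈ -175.50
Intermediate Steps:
y(f) = (10 + f)/(2*f) (y(f) = (10 + f)/((2*f)) = (10 + f)*(1/(2*f)) = (10 + f)/(2*f))
(P*N(-9))*y(3) = (9*(-9))*((½)*(10 + 3)/3) = -81*13/(2*3) = -81*13/6 = -351/2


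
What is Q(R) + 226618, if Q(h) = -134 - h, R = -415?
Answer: 226899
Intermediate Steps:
Q(R) + 226618 = (-134 - 1*(-415)) + 226618 = (-134 + 415) + 226618 = 281 + 226618 = 226899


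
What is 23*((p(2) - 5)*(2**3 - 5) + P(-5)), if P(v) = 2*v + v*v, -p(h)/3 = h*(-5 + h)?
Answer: 1242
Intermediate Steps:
p(h) = -3*h*(-5 + h)
P(v) = v**2 + 2*v (P(v) = 2*v + v**2 = v**2 + 2*v)
23*((p(2) - 5)*(2**3 - 5) + P(-5)) = 23*((3*2*(5 - 1*2) - 5)*(2**3 - 5) - 5*(2 - 5)) = 23*((3*2*(5 - 2) - 5)*(8 - 5) - 5*(-3)) = 23*((3*2*3 - 5)*3 + 15) = 23*((18 - 5)*3 + 15) = 23*(13*3 + 15) = 23*(39 + 15) = 23*54 = 1242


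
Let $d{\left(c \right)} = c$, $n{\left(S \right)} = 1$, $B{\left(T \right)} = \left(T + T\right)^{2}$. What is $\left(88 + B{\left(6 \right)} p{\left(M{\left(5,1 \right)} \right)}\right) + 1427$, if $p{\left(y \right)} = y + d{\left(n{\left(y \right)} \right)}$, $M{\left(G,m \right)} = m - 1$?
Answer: $1659$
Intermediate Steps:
$B{\left(T \right)} = 4 T^{2}$ ($B{\left(T \right)} = \left(2 T\right)^{2} = 4 T^{2}$)
$M{\left(G,m \right)} = -1 + m$ ($M{\left(G,m \right)} = m - 1 = -1 + m$)
$p{\left(y \right)} = 1 + y$ ($p{\left(y \right)} = y + 1 = 1 + y$)
$\left(88 + B{\left(6 \right)} p{\left(M{\left(5,1 \right)} \right)}\right) + 1427 = \left(88 + 4 \cdot 6^{2} \left(1 + \left(-1 + 1\right)\right)\right) + 1427 = \left(88 + 4 \cdot 36 \left(1 + 0\right)\right) + 1427 = \left(88 + 144 \cdot 1\right) + 1427 = \left(88 + 144\right) + 1427 = 232 + 1427 = 1659$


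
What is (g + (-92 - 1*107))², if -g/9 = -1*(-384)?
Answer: 13359025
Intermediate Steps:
g = -3456 (g = -(-9)*(-384) = -9*384 = -3456)
(g + (-92 - 1*107))² = (-3456 + (-92 - 1*107))² = (-3456 + (-92 - 107))² = (-3456 - 199)² = (-3655)² = 13359025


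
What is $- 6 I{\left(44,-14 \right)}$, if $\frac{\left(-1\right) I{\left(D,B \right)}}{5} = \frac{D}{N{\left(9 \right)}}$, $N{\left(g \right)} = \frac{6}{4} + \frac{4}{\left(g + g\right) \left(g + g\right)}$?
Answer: $\frac{42768}{49} \approx 872.82$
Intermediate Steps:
$N{\left(g \right)} = \frac{3}{2} + \frac{1}{g^{2}}$ ($N{\left(g \right)} = 6 \cdot \frac{1}{4} + \frac{4}{2 g 2 g} = \frac{3}{2} + \frac{4}{4 g^{2}} = \frac{3}{2} + 4 \frac{1}{4 g^{2}} = \frac{3}{2} + \frac{1}{g^{2}}$)
$I{\left(D,B \right)} = - \frac{162 D}{49}$ ($I{\left(D,B \right)} = - 5 \frac{D}{\frac{3}{2} + \frac{1}{81}} = - 5 \frac{D}{\frac{245}{162}} = - 5 D \frac{162}{245} = - 5 \frac{162 D}{245} = - \frac{162 D}{49}$)
$- 6 I{\left(44,-14 \right)} = - 6 \left(\left(- \frac{162}{49}\right) 44\right) = \left(-6\right) \left(- \frac{7128}{49}\right) = \frac{42768}{49}$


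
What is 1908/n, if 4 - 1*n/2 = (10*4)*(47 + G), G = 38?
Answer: -159/566 ≈ -0.28092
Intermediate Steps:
n = -6792 (n = 8 - 2*10*4*(47 + 38) = 8 - 80*85 = 8 - 2*3400 = 8 - 6800 = -6792)
1908/n = 1908/(-6792) = 1908*(-1/6792) = -159/566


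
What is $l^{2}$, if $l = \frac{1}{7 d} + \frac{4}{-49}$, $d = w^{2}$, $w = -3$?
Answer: $\frac{841}{194481} \approx 0.0043243$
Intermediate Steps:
$d = 9$ ($d = \left(-3\right)^{2} = 9$)
$l = - \frac{29}{441}$ ($l = \frac{1}{7 \cdot 9} + \frac{4}{-49} = \frac{1}{7} \cdot \frac{1}{9} + 4 \left(- \frac{1}{49}\right) = \frac{1}{63} - \frac{4}{49} = - \frac{29}{441} \approx -0.06576$)
$l^{2} = \left(- \frac{29}{441}\right)^{2} = \frac{841}{194481}$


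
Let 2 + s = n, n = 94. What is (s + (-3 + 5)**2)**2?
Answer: 9216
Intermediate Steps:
s = 92 (s = -2 + 94 = 92)
(s + (-3 + 5)**2)**2 = (92 + (-3 + 5)**2)**2 = (92 + 2**2)**2 = (92 + 4)**2 = 96**2 = 9216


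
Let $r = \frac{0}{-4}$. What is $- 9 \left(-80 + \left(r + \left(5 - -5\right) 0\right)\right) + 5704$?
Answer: $6424$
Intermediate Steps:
$r = 0$ ($r = 0 \left(- \frac{1}{4}\right) = 0$)
$- 9 \left(-80 + \left(r + \left(5 - -5\right) 0\right)\right) + 5704 = - 9 \left(-80 + \left(0 + \left(5 - -5\right) 0\right)\right) + 5704 = - 9 \left(-80 + \left(0 + \left(5 + 5\right) 0\right)\right) + 5704 = - 9 \left(-80 + \left(0 + 10 \cdot 0\right)\right) + 5704 = - 9 \left(-80 + \left(0 + 0\right)\right) + 5704 = - 9 \left(-80 + 0\right) + 5704 = \left(-9\right) \left(-80\right) + 5704 = 720 + 5704 = 6424$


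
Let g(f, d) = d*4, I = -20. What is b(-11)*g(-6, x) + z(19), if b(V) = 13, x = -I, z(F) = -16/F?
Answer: 19744/19 ≈ 1039.2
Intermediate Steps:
x = 20 (x = -1*(-20) = 20)
g(f, d) = 4*d
b(-11)*g(-6, x) + z(19) = 13*(4*20) - 16/19 = 13*80 - 16*1/19 = 1040 - 16/19 = 19744/19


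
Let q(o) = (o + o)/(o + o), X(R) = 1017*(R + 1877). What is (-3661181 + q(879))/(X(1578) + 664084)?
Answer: -3661180/4177819 ≈ -0.87634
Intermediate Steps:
X(R) = 1908909 + 1017*R (X(R) = 1017*(1877 + R) = 1908909 + 1017*R)
q(o) = 1 (q(o) = (2*o)/((2*o)) = (2*o)*(1/(2*o)) = 1)
(-3661181 + q(879))/(X(1578) + 664084) = (-3661181 + 1)/((1908909 + 1017*1578) + 664084) = -3661180/((1908909 + 1604826) + 664084) = -3661180/(3513735 + 664084) = -3661180/4177819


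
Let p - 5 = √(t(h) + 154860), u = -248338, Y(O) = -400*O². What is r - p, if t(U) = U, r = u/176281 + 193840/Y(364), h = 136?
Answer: -106979895929/16683233840 - 2*√38749 ≈ -400.11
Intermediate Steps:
r = -23563726729/16683233840 (r = -248338/176281 + 193840/((-400*364²)) = -248338*1/176281 + 193840/((-400*132496)) = -248338/176281 + 193840/(-52998400) = -248338/176281 + 193840*(-1/52998400) = -248338/176281 - 2423/662480 = -23563726729/16683233840 ≈ -1.4124)
p = 5 + 2*√38749 (p = 5 + √(136 + 154860) = 5 + √154996 = 5 + 2*√38749 ≈ 398.70)
r - p = -23563726729/16683233840 - (5 + 2*√38749) = -23563726729/16683233840 + (-5 - 2*√38749) = -106979895929/16683233840 - 2*√38749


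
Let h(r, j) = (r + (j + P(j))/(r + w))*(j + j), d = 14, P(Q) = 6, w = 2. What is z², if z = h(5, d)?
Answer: 48400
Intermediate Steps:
h(r, j) = 2*j*(r + (6 + j)/(2 + r)) (h(r, j) = (r + (j + 6)/(r + 2))*(j + j) = (r + (6 + j)/(2 + r))*(2*j) = 2*j*(r + (6 + j)/(2 + r)))
z = 220 (z = 2*14*(6 + 14 + 5² + 2*5)/(2 + 5) = 2*14*(6 + 14 + 25 + 10)/7 = 2*14*(⅐)*55 = 220)
z² = 220² = 48400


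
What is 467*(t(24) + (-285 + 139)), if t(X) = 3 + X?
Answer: -55573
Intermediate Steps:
467*(t(24) + (-285 + 139)) = 467*((3 + 24) + (-285 + 139)) = 467*(27 - 146) = 467*(-119) = -55573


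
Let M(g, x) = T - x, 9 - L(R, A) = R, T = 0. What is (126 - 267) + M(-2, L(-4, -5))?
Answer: -154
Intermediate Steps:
L(R, A) = 9 - R
M(g, x) = -x (M(g, x) = 0 - x = -x)
(126 - 267) + M(-2, L(-4, -5)) = (126 - 267) - (9 - 1*(-4)) = -141 - (9 + 4) = -141 - 1*13 = -141 - 13 = -154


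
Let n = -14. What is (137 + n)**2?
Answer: 15129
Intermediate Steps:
(137 + n)**2 = (137 - 14)**2 = 123**2 = 15129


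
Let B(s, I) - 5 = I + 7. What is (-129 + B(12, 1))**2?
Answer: 13456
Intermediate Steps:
B(s, I) = 12 + I (B(s, I) = 5 + (I + 7) = 5 + (7 + I) = 12 + I)
(-129 + B(12, 1))**2 = (-129 + (12 + 1))**2 = (-129 + 13)**2 = (-116)**2 = 13456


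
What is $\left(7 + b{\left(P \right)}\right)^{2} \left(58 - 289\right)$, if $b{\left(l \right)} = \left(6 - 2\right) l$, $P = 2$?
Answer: $-51975$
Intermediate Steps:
$b{\left(l \right)} = 4 l$
$\left(7 + b{\left(P \right)}\right)^{2} \left(58 - 289\right) = \left(7 + 4 \cdot 2\right)^{2} \left(58 - 289\right) = \left(7 + 8\right)^{2} \left(-231\right) = 15^{2} \left(-231\right) = 225 \left(-231\right) = -51975$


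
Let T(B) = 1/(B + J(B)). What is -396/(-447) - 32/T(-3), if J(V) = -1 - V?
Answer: 4900/149 ≈ 32.886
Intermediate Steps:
T(B) = -1 (T(B) = 1/(B + (-1 - B)) = 1/(-1) = -1)
-396/(-447) - 32/T(-3) = -396/(-447) - 32/(-1) = -396*(-1/447) - 32*(-1) = 132/149 + 32 = 4900/149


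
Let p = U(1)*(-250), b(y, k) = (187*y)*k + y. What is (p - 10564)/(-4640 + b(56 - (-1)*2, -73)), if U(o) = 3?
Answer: 5657/398170 ≈ 0.014207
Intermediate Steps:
b(y, k) = y + 187*k*y (b(y, k) = 187*k*y + y = y + 187*k*y)
p = -750 (p = 3*(-250) = -750)
(p - 10564)/(-4640 + b(56 - (-1)*2, -73)) = (-750 - 10564)/(-4640 + (56 - (-1)*2)*(1 + 187*(-73))) = -11314/(-4640 + (56 - 1*(-2))*(1 - 13651)) = -11314/(-4640 + (56 + 2)*(-13650)) = -11314/(-4640 + 58*(-13650)) = -11314/(-4640 - 791700) = -11314/(-796340) = -11314*(-1/796340) = 5657/398170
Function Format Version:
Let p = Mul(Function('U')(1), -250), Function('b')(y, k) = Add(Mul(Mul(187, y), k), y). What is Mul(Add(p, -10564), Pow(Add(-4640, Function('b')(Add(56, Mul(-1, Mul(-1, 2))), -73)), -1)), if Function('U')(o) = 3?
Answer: Rational(5657, 398170) ≈ 0.014207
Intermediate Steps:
Function('b')(y, k) = Add(y, Mul(187, k, y)) (Function('b')(y, k) = Add(Mul(187, k, y), y) = Add(y, Mul(187, k, y)))
p = -750 (p = Mul(3, -250) = -750)
Mul(Add(p, -10564), Pow(Add(-4640, Function('b')(Add(56, Mul(-1, Mul(-1, 2))), -73)), -1)) = Mul(Add(-750, -10564), Pow(Add(-4640, Mul(Add(56, Mul(-1, Mul(-1, 2))), Add(1, Mul(187, -73)))), -1)) = Mul(-11314, Pow(Add(-4640, Mul(Add(56, Mul(-1, -2)), Add(1, -13651))), -1)) = Mul(-11314, Pow(Add(-4640, Mul(Add(56, 2), -13650)), -1)) = Mul(-11314, Pow(Add(-4640, Mul(58, -13650)), -1)) = Mul(-11314, Pow(Add(-4640, -791700), -1)) = Mul(-11314, Pow(-796340, -1)) = Mul(-11314, Rational(-1, 796340)) = Rational(5657, 398170)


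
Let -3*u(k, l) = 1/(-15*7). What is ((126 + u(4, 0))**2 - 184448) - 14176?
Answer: -18133090919/99225 ≈ -1.8275e+5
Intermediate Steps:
u(k, l) = 1/315 (u(k, l) = -1/(3*(-15)*7) = -(-1)/(45*7) = -1/3*(-1/105) = 1/315)
((126 + u(4, 0))**2 - 184448) - 14176 = ((126 + 1/315)**2 - 184448) - 14176 = ((39691/315)**2 - 184448) - 14176 = (1575375481/99225 - 184448) - 14176 = -16726477319/99225 - 14176 = -18133090919/99225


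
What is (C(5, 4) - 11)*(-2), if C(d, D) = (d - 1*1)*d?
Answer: -18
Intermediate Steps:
C(d, D) = d*(-1 + d) (C(d, D) = (d - 1)*d = (-1 + d)*d = d*(-1 + d))
(C(5, 4) - 11)*(-2) = (5*(-1 + 5) - 11)*(-2) = (5*4 - 11)*(-2) = (20 - 11)*(-2) = 9*(-2) = -18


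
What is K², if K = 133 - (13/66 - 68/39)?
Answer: 13326624481/736164 ≈ 18103.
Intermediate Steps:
K = 115441/858 (K = 133 - (13*(1/66) - 68*1/39) = 133 - (13/66 - 68/39) = 133 - 1*(-1327/858) = 133 + 1327/858 = 115441/858 ≈ 134.55)
K² = (115441/858)² = 13326624481/736164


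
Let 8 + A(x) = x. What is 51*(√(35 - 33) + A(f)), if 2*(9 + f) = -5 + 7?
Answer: -816 + 51*√2 ≈ -743.88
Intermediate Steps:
f = -8 (f = -9 + (-5 + 7)/2 = -9 + (½)*2 = -9 + 1 = -8)
A(x) = -8 + x
51*(√(35 - 33) + A(f)) = 51*(√(35 - 33) + (-8 - 8)) = 51*(√2 - 16) = 51*(-16 + √2) = -816 + 51*√2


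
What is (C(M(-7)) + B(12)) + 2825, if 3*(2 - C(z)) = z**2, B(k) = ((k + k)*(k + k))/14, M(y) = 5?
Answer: 60056/21 ≈ 2859.8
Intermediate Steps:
B(k) = 2*k**2/7 (B(k) = ((2*k)*(2*k))*(1/14) = (4*k**2)*(1/14) = 2*k**2/7)
C(z) = 2 - z**2/3
(C(M(-7)) + B(12)) + 2825 = ((2 - 1/3*5**2) + (2/7)*12**2) + 2825 = ((2 - 1/3*25) + (2/7)*144) + 2825 = ((2 - 25/3) + 288/7) + 2825 = (-19/3 + 288/7) + 2825 = 731/21 + 2825 = 60056/21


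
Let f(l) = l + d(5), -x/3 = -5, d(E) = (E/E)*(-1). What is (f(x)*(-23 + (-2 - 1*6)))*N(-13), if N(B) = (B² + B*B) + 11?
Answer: -151466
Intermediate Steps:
d(E) = -1 (d(E) = 1*(-1) = -1)
N(B) = 11 + 2*B² (N(B) = (B² + B²) + 11 = 2*B² + 11 = 11 + 2*B²)
x = 15 (x = -3*(-5) = 15)
f(l) = -1 + l (f(l) = l - 1 = -1 + l)
(f(x)*(-23 + (-2 - 1*6)))*N(-13) = ((-1 + 15)*(-23 + (-2 - 1*6)))*(11 + 2*(-13)²) = (14*(-23 + (-2 - 6)))*(11 + 2*169) = (14*(-23 - 8))*(11 + 338) = (14*(-31))*349 = -434*349 = -151466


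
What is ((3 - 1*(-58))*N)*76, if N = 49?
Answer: 227164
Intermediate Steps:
((3 - 1*(-58))*N)*76 = ((3 - 1*(-58))*49)*76 = ((3 + 58)*49)*76 = (61*49)*76 = 2989*76 = 227164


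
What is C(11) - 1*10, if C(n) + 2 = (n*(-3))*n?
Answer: -375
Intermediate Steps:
C(n) = -2 - 3*n**2 (C(n) = -2 + (n*(-3))*n = -2 + (-3*n)*n = -2 - 3*n**2)
C(11) - 1*10 = (-2 - 3*11**2) - 1*10 = (-2 - 3*121) - 10 = (-2 - 363) - 10 = -365 - 10 = -375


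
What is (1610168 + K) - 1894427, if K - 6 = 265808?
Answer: -18445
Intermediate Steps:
K = 265814 (K = 6 + 265808 = 265814)
(1610168 + K) - 1894427 = (1610168 + 265814) - 1894427 = 1875982 - 1894427 = -18445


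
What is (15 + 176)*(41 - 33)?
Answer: 1528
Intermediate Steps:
(15 + 176)*(41 - 33) = 191*8 = 1528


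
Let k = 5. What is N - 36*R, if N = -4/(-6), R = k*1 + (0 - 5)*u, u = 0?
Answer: -538/3 ≈ -179.33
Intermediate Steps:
R = 5 (R = 5*1 + (0 - 5)*0 = 5 - 5*0 = 5 + 0 = 5)
N = ⅔ (N = -4*(-⅙) = ⅔ ≈ 0.66667)
N - 36*R = ⅔ - 36*5 = ⅔ - 180 = -538/3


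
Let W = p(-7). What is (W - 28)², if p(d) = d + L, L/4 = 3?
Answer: 529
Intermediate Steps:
L = 12 (L = 4*3 = 12)
p(d) = 12 + d (p(d) = d + 12 = 12 + d)
W = 5 (W = 12 - 7 = 5)
(W - 28)² = (5 - 28)² = (-23)² = 529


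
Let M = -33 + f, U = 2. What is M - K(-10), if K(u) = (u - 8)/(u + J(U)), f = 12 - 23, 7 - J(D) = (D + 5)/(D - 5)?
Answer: -71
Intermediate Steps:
J(D) = 7 - (5 + D)/(-5 + D) (J(D) = 7 - (D + 5)/(D - 5) = 7 - (5 + D)/(-5 + D))
f = -11
K(u) = (-8 + u)/(28/3 + u) (K(u) = (u - 8)/(u + 2*(-20 + 3*2)/(-5 + 2)) = (-8 + u)/(u + 2*(-20 + 6)/(-3)) = (-8 + u)/(u + 2*(-⅓)*(-14)) = (-8 + u)/(u + 28/3) = (-8 + u)/(28/3 + u))
M = -44 (M = -33 - 11 = -44)
M - K(-10) = -44 - 3*(-8 - 10)/(28 + 3*(-10)) = -44 - 3*(-18)/(28 - 30) = -44 - 3*(-18)/(-2) = -44 - 3*(-1)*(-18)/2 = -44 - 1*27 = -44 - 27 = -71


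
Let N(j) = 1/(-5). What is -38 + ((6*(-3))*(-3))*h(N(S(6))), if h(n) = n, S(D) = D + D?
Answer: -244/5 ≈ -48.800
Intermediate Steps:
S(D) = 2*D
N(j) = -⅕
-38 + ((6*(-3))*(-3))*h(N(S(6))) = -38 + ((6*(-3))*(-3))*(-⅕) = -38 - 18*(-3)*(-⅕) = -38 + 54*(-⅕) = -38 - 54/5 = -244/5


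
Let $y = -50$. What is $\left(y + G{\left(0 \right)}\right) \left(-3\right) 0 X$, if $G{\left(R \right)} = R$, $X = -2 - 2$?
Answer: $0$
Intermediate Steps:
$X = -4$ ($X = -2 - 2 = -4$)
$\left(y + G{\left(0 \right)}\right) \left(-3\right) 0 X = \left(-50 + 0\right) \left(-3\right) 0 \left(-4\right) = - 50 \cdot 0 \left(-4\right) = \left(-50\right) 0 = 0$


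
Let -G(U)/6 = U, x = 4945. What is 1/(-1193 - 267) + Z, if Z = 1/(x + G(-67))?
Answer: -3887/7806620 ≈ -0.00049791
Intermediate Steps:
G(U) = -6*U
Z = 1/5347 (Z = 1/(4945 - 6*(-67)) = 1/(4945 + 402) = 1/5347 ≈ 0.00018702)
1/(-1193 - 267) + Z = 1/(-1193 - 267) + 1/5347 = 1/(-1460) + 1/5347 = -1/1460 + 1/5347 = -3887/7806620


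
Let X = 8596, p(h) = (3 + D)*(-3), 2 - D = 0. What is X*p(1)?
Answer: -128940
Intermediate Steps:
D = 2 (D = 2 - 1*0 = 2 + 0 = 2)
p(h) = -15 (p(h) = (3 + 2)*(-3) = 5*(-3) = -15)
X*p(1) = 8596*(-15) = -128940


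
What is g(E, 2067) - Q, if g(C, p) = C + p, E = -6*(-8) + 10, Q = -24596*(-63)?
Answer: -1547423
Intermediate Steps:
Q = 1549548
E = 58 (E = 48 + 10 = 58)
g(E, 2067) - Q = (58 + 2067) - 1*1549548 = 2125 - 1549548 = -1547423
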